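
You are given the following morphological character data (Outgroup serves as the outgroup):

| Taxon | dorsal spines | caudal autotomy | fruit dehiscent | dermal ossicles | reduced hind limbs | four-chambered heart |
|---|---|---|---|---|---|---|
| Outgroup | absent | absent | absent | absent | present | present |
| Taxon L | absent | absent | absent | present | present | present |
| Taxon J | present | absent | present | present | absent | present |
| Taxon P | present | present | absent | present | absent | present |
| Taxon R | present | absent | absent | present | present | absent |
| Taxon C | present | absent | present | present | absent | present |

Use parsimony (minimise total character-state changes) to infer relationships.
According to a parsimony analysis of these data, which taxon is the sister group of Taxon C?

Taxon J

Character polarity is set by the outgroup: the derived state is whichever differs from the outgroup's state, so for reduced hind limbs, four-chambered heart the derived state is 'absent', and for the remaining characters it is 'present'.
dorsal spines: derived state 'present' in Taxon C, Taxon J, Taxon P, and Taxon R only — synapomorphy for {Taxon C, Taxon J, Taxon P, Taxon R}.
caudal autotomy (derived state 'present') is unique to Taxon P (autapomorphy; uninformative for grouping).
fruit dehiscent (derived state 'present') is shared by Taxon C and Taxon J — a synapomorphy uniting that clade.
All ingroup taxa share the derived state 'present' for dermal ossicles; it defines the ingroup but does not resolve relationships within it.
reduced hind limbs: derived state 'absent' in Taxon C, Taxon J, and Taxon P only — synapomorphy for {Taxon C, Taxon J, Taxon P}.
four-chambered heart: derived state 'absent' in Taxon R only — an autapomorphy, so it tells us nothing about relationships among taxa.
Most parsimonious ingroup topology: (Taxon L,(((Taxon J,Taxon C),Taxon P),Taxon R)).
Taxon C and Taxon J form a cherry on this tree, so they are sister taxa.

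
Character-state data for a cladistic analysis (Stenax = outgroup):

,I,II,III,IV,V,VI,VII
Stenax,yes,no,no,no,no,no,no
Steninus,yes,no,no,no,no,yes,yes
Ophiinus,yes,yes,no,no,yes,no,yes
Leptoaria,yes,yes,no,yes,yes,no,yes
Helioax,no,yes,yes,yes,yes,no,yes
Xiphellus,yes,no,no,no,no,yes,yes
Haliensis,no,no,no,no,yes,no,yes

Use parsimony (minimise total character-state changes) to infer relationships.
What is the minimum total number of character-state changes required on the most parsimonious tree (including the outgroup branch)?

Character polarity is set by the outgroup: the derived state is whichever differs from the outgroup's state, so for I the derived state is 'no', and for the remaining characters it is 'yes'.
I groups Haliensis and Helioax, which is incompatible with the clades supported by the remaining characters; treating it as convergent (homoplasy) costs fewer steps than any alternative tree.
II (derived state 'yes') is shared by Helioax, Leptoaria, and Ophiinus — a synapomorphy uniting that clade.
III: derived state 'yes' in Helioax only — an autapomorphy, so it tells us nothing about relationships among taxa.
Only Helioax and Leptoaria show the derived state 'yes' for IV, supporting them as a clade.
Only Haliensis, Helioax, Leptoaria, and Ophiinus show the derived state 'yes' for V, supporting them as a clade.
VI (derived state 'yes') is shared by Steninus and Xiphellus — a synapomorphy uniting that clade.
VII (derived state 'yes') is shared by all ingroup taxa — unites the whole ingroup.
Most parsimonious ingroup topology: ((Steninus,Xiphellus),((Ophiinus,(Leptoaria,Helioax)),Haliensis)).
Changes per character on this tree: I: 2; II: 1; III: 1; IV: 1; V: 1; VI: 1; VII: 1.
Total = 8.

8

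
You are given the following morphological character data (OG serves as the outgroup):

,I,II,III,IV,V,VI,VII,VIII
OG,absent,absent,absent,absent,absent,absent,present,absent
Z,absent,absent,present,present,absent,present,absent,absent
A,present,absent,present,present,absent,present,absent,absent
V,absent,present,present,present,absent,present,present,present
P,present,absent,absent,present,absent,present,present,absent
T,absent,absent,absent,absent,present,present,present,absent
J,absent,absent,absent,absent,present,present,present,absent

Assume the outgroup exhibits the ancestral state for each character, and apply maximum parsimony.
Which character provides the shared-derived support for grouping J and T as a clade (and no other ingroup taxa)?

V

Character polarity is set by the outgroup: the derived state is whichever differs from the outgroup's state, so for VII the derived state is 'absent', and for the remaining characters it is 'present'.
I (state 'present') occurs in A and P but conflicts with the nesting implied by the other characters — most parsimoniously interpreted as homoplasy.
II: derived state 'present' in V only — an autapomorphy, so it tells us nothing about relationships among taxa.
III (derived state 'present') is shared by A, V, and Z — a synapomorphy uniting that clade.
IV: derived state 'present' in A, P, V, and Z only — synapomorphy for {A, P, V, Z}.
V: derived state 'present' in J and T only — synapomorphy for {J, T}.
All ingroup taxa share the derived state 'present' for VI; it defines the ingroup but does not resolve relationships within it.
Only A and Z show the derived state 'absent' for VII, supporting them as a clade.
VIII (derived state 'present') is unique to V (autapomorphy; uninformative for grouping).
Most parsimonious ingroup topology: ((((Z,A),V),P),(T,J)).
The clade {J, T} is supported by V: its derived state 'present' occurs in exactly those taxa and in no other taxon (including the outgroup).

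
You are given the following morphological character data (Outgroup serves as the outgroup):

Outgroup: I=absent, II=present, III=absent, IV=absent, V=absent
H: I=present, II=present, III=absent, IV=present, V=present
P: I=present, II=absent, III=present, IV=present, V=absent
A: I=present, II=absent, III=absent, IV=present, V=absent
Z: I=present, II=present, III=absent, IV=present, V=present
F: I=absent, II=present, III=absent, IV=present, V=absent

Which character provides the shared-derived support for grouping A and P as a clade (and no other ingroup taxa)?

Character polarity is set by the outgroup: the derived state is whichever differs from the outgroup's state, so for II the derived state is 'absent', and for the remaining characters it is 'present'.
I: derived state 'present' in A, H, P, and Z only — synapomorphy for {A, H, P, Z}.
II: derived state 'absent' in A and P only — synapomorphy for {A, P}.
III: derived state 'present' in P only — an autapomorphy, so it tells us nothing about relationships among taxa.
All ingroup taxa share the derived state 'present' for IV; it defines the ingroup but does not resolve relationships within it.
Only H and Z show the derived state 'present' for V, supporting them as a clade.
Most parsimonious ingroup topology: (((H,Z),(P,A)),F).
The clade {A, P} is supported by II: its derived state 'absent' occurs in exactly those taxa and in no other taxon (including the outgroup).

II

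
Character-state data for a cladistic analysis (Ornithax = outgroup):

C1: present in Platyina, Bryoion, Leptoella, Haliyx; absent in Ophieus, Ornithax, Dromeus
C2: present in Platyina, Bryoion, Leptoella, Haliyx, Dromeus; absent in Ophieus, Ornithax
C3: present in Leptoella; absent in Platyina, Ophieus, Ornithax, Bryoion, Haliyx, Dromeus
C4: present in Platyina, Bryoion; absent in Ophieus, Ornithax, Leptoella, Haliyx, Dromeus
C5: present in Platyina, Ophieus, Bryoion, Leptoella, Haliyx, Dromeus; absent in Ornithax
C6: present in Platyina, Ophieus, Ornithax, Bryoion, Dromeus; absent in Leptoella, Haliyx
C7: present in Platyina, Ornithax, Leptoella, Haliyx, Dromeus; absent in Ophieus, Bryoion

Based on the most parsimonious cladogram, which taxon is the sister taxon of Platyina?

Character polarity is set by the outgroup: the derived state is whichever differs from the outgroup's state, so for C6, C7 the derived state is 'absent', and for the remaining characters it is 'present'.
C1: derived state 'present' in Bryoion, Haliyx, Leptoella, and Platyina only — synapomorphy for {Bryoion, Haliyx, Leptoella, Platyina}.
Only Bryoion, Dromeus, Haliyx, Leptoella, and Platyina show the derived state 'present' for C2, supporting them as a clade.
C3: derived state 'present' in Leptoella only — an autapomorphy, so it tells us nothing about relationships among taxa.
C4 (derived state 'present') is shared by Bryoion and Platyina — a synapomorphy uniting that clade.
C5 (derived state 'present') is shared by all ingroup taxa — unites the whole ingroup.
Only Haliyx and Leptoella show the derived state 'absent' for C6, supporting them as a clade.
C7 (state 'absent') occurs in Bryoion and Ophieus but conflicts with the nesting implied by the other characters — most parsimoniously interpreted as homoplasy.
Most parsimonious ingroup topology: ((((Leptoella,Haliyx),(Bryoion,Platyina)),Dromeus),Ophieus).
Platyina and Bryoion form a cherry on this tree, so they are sister taxa.

Bryoion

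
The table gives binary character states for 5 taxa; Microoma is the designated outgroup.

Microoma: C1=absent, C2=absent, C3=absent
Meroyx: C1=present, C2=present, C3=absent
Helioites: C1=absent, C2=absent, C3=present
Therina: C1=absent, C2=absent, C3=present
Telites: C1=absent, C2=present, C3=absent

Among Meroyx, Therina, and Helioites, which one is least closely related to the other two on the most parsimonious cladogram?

Meroyx

The outgroup has state 'absent' for every character, so 'present' is the derived state throughout.
C1: derived state 'present' in Meroyx only — an autapomorphy, so it tells us nothing about relationships among taxa.
C2: derived state 'present' in Meroyx and Telites only — synapomorphy for {Meroyx, Telites}.
C3: derived state 'present' in Helioites and Therina only — synapomorphy for {Helioites, Therina}.
Most parsimonious ingroup topology: ((Meroyx,Telites),(Helioites,Therina)).
Helioites and Therina share a more recent common ancestor with each other than either does with Meroyx, so Meroyx is the least closely related of the three.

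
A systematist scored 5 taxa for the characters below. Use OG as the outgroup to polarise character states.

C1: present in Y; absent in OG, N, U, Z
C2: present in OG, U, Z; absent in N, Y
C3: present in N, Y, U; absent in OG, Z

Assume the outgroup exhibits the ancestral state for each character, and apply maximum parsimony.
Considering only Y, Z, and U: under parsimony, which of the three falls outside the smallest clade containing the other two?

Character polarity is set by the outgroup: the derived state is whichever differs from the outgroup's state, so for C2 the derived state is 'absent', and for the remaining characters it is 'present'.
C1 (derived state 'present') is unique to Y (autapomorphy; uninformative for grouping).
Only N and Y show the derived state 'absent' for C2, supporting them as a clade.
Only N, U, and Y show the derived state 'present' for C3, supporting them as a clade.
Most parsimonious ingroup topology: (((N,Y),U),Z).
U and Y share a more recent common ancestor with each other than either does with Z, so Z is the least closely related of the three.

Z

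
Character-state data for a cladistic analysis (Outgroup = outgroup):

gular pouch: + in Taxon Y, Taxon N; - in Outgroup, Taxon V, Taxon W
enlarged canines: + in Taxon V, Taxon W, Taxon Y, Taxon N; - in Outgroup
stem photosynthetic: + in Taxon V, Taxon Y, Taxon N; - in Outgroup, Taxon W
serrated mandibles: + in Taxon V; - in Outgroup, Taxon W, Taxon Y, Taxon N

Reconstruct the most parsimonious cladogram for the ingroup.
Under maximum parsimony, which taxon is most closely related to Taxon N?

The outgroup has state '-' for every character, so '+' is the derived state throughout.
gular pouch: derived state '+' in Taxon N and Taxon Y only — synapomorphy for {Taxon N, Taxon Y}.
All ingroup taxa share the derived state '+' for enlarged canines; it defines the ingroup but does not resolve relationships within it.
Only Taxon N, Taxon V, and Taxon Y show the derived state '+' for stem photosynthetic, supporting them as a clade.
serrated mandibles (derived state '+') is unique to Taxon V (autapomorphy; uninformative for grouping).
Most parsimonious ingroup topology: ((Taxon V,(Taxon Y,Taxon N)),Taxon W).
Taxon N and Taxon Y form a cherry on this tree, so they are sister taxa.

Taxon Y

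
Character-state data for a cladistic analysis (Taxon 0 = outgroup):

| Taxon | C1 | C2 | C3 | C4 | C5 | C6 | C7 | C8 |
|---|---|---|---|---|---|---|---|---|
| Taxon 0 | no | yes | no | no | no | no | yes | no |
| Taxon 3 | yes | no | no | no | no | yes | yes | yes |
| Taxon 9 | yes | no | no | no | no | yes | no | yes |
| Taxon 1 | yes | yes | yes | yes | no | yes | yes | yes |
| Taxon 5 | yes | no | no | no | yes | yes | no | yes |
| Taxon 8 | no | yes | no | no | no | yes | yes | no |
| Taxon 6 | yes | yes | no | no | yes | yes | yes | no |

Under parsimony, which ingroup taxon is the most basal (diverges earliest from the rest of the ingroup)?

Character polarity is set by the outgroup: the derived state is whichever differs from the outgroup's state, so for C2, C7 the derived state is 'no', and for the remaining characters it is 'yes'.
Only Taxon 1, Taxon 3, Taxon 5, Taxon 6, and Taxon 9 show the derived state 'yes' for C1, supporting them as a clade.
Only Taxon 3, Taxon 5, and Taxon 9 show the derived state 'no' for C2, supporting them as a clade.
C3: derived state 'yes' in Taxon 1 only — an autapomorphy, so it tells us nothing about relationships among taxa.
C4 (derived state 'yes') is unique to Taxon 1 (autapomorphy; uninformative for grouping).
C5 groups Taxon 5 and Taxon 6, which is incompatible with the clades supported by the remaining characters; treating it as convergent (homoplasy) costs fewer steps than any alternative tree.
C6 (derived state 'yes') is shared by all ingroup taxa — unites the whole ingroup.
Only Taxon 5 and Taxon 9 show the derived state 'no' for C7, supporting them as a clade.
C8 (derived state 'yes') is shared by Taxon 1, Taxon 3, Taxon 5, and Taxon 9 — a synapomorphy uniting that clade.
Most parsimonious ingroup topology: ((((Taxon 3,(Taxon 9,Taxon 5)),Taxon 1),Taxon 6),Taxon 8).
Taxon 8 is sister to the clade containing all other ingroup taxa, so it is the earliest-diverging (most basal) ingroup lineage.

Taxon 8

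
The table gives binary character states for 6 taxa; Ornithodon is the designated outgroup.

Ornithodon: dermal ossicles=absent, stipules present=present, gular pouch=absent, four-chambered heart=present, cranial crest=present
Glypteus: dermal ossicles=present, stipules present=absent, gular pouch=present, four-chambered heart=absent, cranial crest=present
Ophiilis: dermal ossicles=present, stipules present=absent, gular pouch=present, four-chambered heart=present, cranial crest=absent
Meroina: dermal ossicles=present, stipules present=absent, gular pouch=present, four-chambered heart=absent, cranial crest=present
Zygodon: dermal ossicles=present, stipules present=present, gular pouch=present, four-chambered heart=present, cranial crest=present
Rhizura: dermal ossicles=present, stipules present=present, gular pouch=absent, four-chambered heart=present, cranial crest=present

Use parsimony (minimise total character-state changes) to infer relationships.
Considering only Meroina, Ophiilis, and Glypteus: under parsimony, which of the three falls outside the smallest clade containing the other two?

Ophiilis

Character polarity is set by the outgroup: the derived state is whichever differs from the outgroup's state, so for stipules present, four-chambered heart, cranial crest the derived state is 'absent', and for the remaining characters it is 'present'.
All ingroup taxa share the derived state 'present' for dermal ossicles; it defines the ingroup but does not resolve relationships within it.
stipules present (derived state 'absent') is shared by Glypteus, Meroina, and Ophiilis — a synapomorphy uniting that clade.
Only Glypteus, Meroina, Ophiilis, and Zygodon show the derived state 'present' for gular pouch, supporting them as a clade.
four-chambered heart: derived state 'absent' in Glypteus and Meroina only — synapomorphy for {Glypteus, Meroina}.
cranial crest: derived state 'absent' in Ophiilis only — an autapomorphy, so it tells us nothing about relationships among taxa.
Most parsimonious ingroup topology: ((((Glypteus,Meroina),Ophiilis),Zygodon),Rhizura).
Glypteus and Meroina share a more recent common ancestor with each other than either does with Ophiilis, so Ophiilis is the least closely related of the three.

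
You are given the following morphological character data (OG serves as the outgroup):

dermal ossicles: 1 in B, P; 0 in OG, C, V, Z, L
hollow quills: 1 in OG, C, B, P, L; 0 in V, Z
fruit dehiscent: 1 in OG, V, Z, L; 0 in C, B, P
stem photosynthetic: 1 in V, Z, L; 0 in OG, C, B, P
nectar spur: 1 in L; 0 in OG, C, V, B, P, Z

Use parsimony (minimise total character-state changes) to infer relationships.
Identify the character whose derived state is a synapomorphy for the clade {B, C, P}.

fruit dehiscent

Character polarity is set by the outgroup: the derived state is whichever differs from the outgroup's state, so for hollow quills, fruit dehiscent the derived state is '0', and for the remaining characters it is '1'.
Only B and P show the derived state '1' for dermal ossicles, supporting them as a clade.
hollow quills: derived state '0' in V and Z only — synapomorphy for {V, Z}.
fruit dehiscent (derived state '0') is shared by B, C, and P — a synapomorphy uniting that clade.
Only L, V, and Z show the derived state '1' for stem photosynthetic, supporting them as a clade.
nectar spur (derived state '1') is unique to L (autapomorphy; uninformative for grouping).
Most parsimonious ingroup topology: ((C,(B,P)),((V,Z),L)).
The clade {B, C, P} is supported by fruit dehiscent: its derived state '0' occurs in exactly those taxa and in no other taxon (including the outgroup).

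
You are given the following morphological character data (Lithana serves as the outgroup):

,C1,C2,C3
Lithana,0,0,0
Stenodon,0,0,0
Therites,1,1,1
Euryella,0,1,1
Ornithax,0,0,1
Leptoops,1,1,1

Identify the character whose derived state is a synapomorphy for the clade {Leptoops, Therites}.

C1

The outgroup has state '0' for every character, so '1' is the derived state throughout.
Only Leptoops and Therites show the derived state '1' for C1, supporting them as a clade.
Only Euryella, Leptoops, and Therites show the derived state '1' for C2, supporting them as a clade.
C3: derived state '1' in Euryella, Leptoops, Ornithax, and Therites only — synapomorphy for {Euryella, Leptoops, Ornithax, Therites}.
Most parsimonious ingroup topology: (Stenodon,(((Therites,Leptoops),Euryella),Ornithax)).
The clade {Leptoops, Therites} is supported by C1: its derived state '1' occurs in exactly those taxa and in no other taxon (including the outgroup).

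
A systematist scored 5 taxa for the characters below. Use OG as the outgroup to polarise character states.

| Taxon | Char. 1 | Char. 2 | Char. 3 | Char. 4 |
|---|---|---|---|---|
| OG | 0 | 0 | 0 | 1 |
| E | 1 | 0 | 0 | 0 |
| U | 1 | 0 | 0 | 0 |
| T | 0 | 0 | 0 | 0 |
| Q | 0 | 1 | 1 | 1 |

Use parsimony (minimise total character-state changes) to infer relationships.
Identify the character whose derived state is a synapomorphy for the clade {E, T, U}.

Char. 4

Character polarity is set by the outgroup: the derived state is whichever differs from the outgroup's state, so for Char. 4 the derived state is '0', and for the remaining characters it is '1'.
Char. 1 (derived state '1') is shared by E and U — a synapomorphy uniting that clade.
Char. 2 (derived state '1') is unique to Q (autapomorphy; uninformative for grouping).
Char. 3: derived state '1' in Q only — an autapomorphy, so it tells us nothing about relationships among taxa.
Char. 4 (derived state '0') is shared by E, T, and U — a synapomorphy uniting that clade.
Most parsimonious ingroup topology: (((E,U),T),Q).
The clade {E, T, U} is supported by Char. 4: its derived state '0' occurs in exactly those taxa and in no other taxon (including the outgroup).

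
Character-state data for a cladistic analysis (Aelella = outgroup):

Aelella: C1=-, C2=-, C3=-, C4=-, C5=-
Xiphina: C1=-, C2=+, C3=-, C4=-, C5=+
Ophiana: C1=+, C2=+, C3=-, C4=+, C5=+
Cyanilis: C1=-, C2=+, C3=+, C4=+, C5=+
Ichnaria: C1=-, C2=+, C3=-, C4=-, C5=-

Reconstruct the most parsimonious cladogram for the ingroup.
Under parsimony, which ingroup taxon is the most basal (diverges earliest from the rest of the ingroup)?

Ichnaria

The outgroup has state '-' for every character, so '+' is the derived state throughout.
C1: derived state '+' in Ophiana only — an autapomorphy, so it tells us nothing about relationships among taxa.
All ingroup taxa share the derived state '+' for C2; it defines the ingroup but does not resolve relationships within it.
C3: derived state '+' in Cyanilis only — an autapomorphy, so it tells us nothing about relationships among taxa.
C4 (derived state '+') is shared by Cyanilis and Ophiana — a synapomorphy uniting that clade.
C5: derived state '+' in Cyanilis, Ophiana, and Xiphina only — synapomorphy for {Cyanilis, Ophiana, Xiphina}.
Most parsimonious ingroup topology: ((Xiphina,(Ophiana,Cyanilis)),Ichnaria).
Ichnaria is sister to the clade containing all other ingroup taxa, so it is the earliest-diverging (most basal) ingroup lineage.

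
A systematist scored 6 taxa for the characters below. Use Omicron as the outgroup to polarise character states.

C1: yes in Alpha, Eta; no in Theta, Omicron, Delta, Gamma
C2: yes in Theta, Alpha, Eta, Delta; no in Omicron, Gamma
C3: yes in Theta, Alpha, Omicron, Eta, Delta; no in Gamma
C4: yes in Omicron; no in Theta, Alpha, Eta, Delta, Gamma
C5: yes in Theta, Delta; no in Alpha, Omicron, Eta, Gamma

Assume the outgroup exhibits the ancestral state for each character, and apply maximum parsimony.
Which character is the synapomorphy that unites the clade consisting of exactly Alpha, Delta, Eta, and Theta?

Character polarity is set by the outgroup: the derived state is whichever differs from the outgroup's state, so for C3, C4 the derived state is 'no', and for the remaining characters it is 'yes'.
Only Alpha and Eta show the derived state 'yes' for C1, supporting them as a clade.
C2: derived state 'yes' in Alpha, Delta, Eta, and Theta only — synapomorphy for {Alpha, Delta, Eta, Theta}.
C3: derived state 'no' in Gamma only — an autapomorphy, so it tells us nothing about relationships among taxa.
C4 (derived state 'no') is shared by all ingroup taxa — unites the whole ingroup.
Only Delta and Theta show the derived state 'yes' for C5, supporting them as a clade.
Most parsimonious ingroup topology: (((Eta,Alpha),(Delta,Theta)),Gamma).
The clade {Alpha, Delta, Eta, Theta} is supported by C2: its derived state 'yes' occurs in exactly those taxa and in no other taxon (including the outgroup).

C2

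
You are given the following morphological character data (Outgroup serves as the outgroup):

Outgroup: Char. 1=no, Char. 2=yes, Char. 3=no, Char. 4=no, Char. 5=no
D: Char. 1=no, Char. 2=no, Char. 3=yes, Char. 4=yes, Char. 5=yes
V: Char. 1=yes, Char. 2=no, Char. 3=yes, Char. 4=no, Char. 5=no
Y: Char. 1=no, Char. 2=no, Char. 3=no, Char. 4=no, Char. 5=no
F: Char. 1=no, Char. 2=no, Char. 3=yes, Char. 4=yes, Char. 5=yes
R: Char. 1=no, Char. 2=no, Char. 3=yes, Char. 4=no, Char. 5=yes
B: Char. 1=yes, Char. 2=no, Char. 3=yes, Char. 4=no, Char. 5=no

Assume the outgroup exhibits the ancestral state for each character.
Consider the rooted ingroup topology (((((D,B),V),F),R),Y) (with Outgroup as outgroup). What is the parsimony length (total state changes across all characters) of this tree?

Map each character onto (((((D,B),V),F),R),Y) (rooted by Outgroup) and count the minimum state changes it requires (Fitch parsimony):
Char. 1: 2; Char. 2: 1; Char. 3: 1; Char. 4: 2; Char. 5: 3.
Total tree length = 9.

9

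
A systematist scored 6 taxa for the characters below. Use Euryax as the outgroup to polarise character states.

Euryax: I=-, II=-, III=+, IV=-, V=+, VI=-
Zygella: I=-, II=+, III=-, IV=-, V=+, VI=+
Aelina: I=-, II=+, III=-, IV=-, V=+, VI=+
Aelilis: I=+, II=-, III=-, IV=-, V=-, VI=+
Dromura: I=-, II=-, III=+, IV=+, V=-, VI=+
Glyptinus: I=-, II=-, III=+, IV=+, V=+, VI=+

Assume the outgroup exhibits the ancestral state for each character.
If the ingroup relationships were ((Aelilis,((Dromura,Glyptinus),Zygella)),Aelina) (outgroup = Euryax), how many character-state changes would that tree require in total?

9

Map each character onto ((Aelilis,((Dromura,Glyptinus),Zygella)),Aelina) (rooted by Euryax) and count the minimum state changes it requires (Fitch parsimony):
I: 1; II: 2; III: 2; IV: 1; V: 2; VI: 1.
Total tree length = 9.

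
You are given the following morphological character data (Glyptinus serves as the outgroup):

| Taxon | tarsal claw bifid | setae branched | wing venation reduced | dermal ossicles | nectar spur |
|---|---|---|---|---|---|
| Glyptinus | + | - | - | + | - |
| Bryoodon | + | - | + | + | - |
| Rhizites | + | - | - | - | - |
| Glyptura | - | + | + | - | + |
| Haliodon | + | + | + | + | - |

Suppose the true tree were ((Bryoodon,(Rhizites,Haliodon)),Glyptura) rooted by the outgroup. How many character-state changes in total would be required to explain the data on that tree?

Map each character onto ((Bryoodon,(Rhizites,Haliodon)),Glyptura) (rooted by Glyptinus) and count the minimum state changes it requires (Fitch parsimony):
tarsal claw bifid: 1; setae branched: 2; wing venation reduced: 2; dermal ossicles: 2; nectar spur: 1.
Total tree length = 8.

8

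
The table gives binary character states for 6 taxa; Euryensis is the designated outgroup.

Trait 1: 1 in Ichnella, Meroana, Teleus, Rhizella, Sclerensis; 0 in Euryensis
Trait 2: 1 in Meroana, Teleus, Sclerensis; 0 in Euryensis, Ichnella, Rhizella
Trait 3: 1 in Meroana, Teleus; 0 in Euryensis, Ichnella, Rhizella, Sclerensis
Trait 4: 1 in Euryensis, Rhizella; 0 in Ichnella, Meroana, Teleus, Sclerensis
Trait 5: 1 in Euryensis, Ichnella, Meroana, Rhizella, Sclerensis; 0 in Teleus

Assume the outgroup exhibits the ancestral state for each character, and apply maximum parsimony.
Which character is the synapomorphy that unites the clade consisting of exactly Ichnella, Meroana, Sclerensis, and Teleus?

Trait 4

Character polarity is set by the outgroup: the derived state is whichever differs from the outgroup's state, so for Trait 4, Trait 5 the derived state is '0', and for the remaining characters it is '1'.
All ingroup taxa share the derived state '1' for Trait 1; it defines the ingroup but does not resolve relationships within it.
Trait 2: derived state '1' in Meroana, Sclerensis, and Teleus only — synapomorphy for {Meroana, Sclerensis, Teleus}.
Trait 3 (derived state '1') is shared by Meroana and Teleus — a synapomorphy uniting that clade.
Trait 4: derived state '0' in Ichnella, Meroana, Sclerensis, and Teleus only — synapomorphy for {Ichnella, Meroana, Sclerensis, Teleus}.
Trait 5: derived state '0' in Teleus only — an autapomorphy, so it tells us nothing about relationships among taxa.
Most parsimonious ingroup topology: ((Ichnella,((Meroana,Teleus),Sclerensis)),Rhizella).
The clade {Ichnella, Meroana, Sclerensis, Teleus} is supported by Trait 4: its derived state '0' occurs in exactly those taxa and in no other taxon (including the outgroup).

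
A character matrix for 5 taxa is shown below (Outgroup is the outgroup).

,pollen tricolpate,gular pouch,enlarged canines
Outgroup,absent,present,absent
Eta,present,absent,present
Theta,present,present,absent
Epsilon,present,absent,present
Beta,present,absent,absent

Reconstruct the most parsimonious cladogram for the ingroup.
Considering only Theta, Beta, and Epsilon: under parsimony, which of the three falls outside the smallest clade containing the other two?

Character polarity is set by the outgroup: the derived state is whichever differs from the outgroup's state, so for gular pouch the derived state is 'absent', and for the remaining characters it is 'present'.
pollen tricolpate (derived state 'present') is shared by all ingroup taxa — unites the whole ingroup.
gular pouch (derived state 'absent') is shared by Beta, Epsilon, and Eta — a synapomorphy uniting that clade.
Only Epsilon and Eta show the derived state 'present' for enlarged canines, supporting them as a clade.
Most parsimonious ingroup topology: (((Eta,Epsilon),Beta),Theta).
Beta and Epsilon share a more recent common ancestor with each other than either does with Theta, so Theta is the least closely related of the three.

Theta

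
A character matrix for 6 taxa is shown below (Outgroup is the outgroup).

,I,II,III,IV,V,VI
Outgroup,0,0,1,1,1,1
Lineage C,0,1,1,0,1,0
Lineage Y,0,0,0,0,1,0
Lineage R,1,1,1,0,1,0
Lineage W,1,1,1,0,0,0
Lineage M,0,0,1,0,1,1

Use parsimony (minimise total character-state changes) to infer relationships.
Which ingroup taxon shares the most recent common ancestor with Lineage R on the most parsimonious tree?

Lineage W

Character polarity is set by the outgroup: the derived state is whichever differs from the outgroup's state, so for III, IV, V, VI the derived state is '0', and for the remaining characters it is '1'.
I (derived state '1') is shared by Lineage R and Lineage W — a synapomorphy uniting that clade.
II (derived state '1') is shared by Lineage C, Lineage R, and Lineage W — a synapomorphy uniting that clade.
III: derived state '0' in Lineage Y only — an autapomorphy, so it tells us nothing about relationships among taxa.
All ingroup taxa share the derived state '0' for IV; it defines the ingroup but does not resolve relationships within it.
V (derived state '0') is unique to Lineage W (autapomorphy; uninformative for grouping).
VI: derived state '0' in Lineage C, Lineage R, Lineage W, and Lineage Y only — synapomorphy for {Lineage C, Lineage R, Lineage W, Lineage Y}.
Most parsimonious ingroup topology: (((Lineage C,(Lineage R,Lineage W)),Lineage Y),Lineage M).
Lineage R and Lineage W form a cherry on this tree, so they are sister taxa.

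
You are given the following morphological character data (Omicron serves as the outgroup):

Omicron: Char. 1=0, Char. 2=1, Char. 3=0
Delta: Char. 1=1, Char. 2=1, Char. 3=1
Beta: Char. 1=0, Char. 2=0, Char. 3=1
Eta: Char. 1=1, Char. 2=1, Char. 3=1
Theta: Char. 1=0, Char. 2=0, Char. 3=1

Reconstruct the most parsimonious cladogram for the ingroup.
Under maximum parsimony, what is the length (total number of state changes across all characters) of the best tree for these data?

3

Character polarity is set by the outgroup: the derived state is whichever differs from the outgroup's state, so for Char. 2 the derived state is '0', and for the remaining characters it is '1'.
Only Delta and Eta show the derived state '1' for Char. 1, supporting them as a clade.
Char. 2 (derived state '0') is shared by Beta and Theta — a synapomorphy uniting that clade.
All ingroup taxa share the derived state '1' for Char. 3; it defines the ingroup but does not resolve relationships within it.
Most parsimonious ingroup topology: ((Delta,Eta),(Beta,Theta)).
Changes per character on this tree: Char. 1: 1; Char. 2: 1; Char. 3: 1.
Total = 3.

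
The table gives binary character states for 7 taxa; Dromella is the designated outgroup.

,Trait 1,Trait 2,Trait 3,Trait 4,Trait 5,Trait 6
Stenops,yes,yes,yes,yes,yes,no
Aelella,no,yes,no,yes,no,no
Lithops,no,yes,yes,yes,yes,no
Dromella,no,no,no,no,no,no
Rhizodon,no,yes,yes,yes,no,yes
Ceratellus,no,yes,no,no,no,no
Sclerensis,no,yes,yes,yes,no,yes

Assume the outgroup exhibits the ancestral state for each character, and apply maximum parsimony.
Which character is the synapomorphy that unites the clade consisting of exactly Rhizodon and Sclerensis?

Trait 6

The outgroup has state 'no' for every character, so 'yes' is the derived state throughout.
Trait 1 (derived state 'yes') is unique to Stenops (autapomorphy; uninformative for grouping).
Trait 2 (derived state 'yes') is shared by all ingroup taxa — unites the whole ingroup.
Only Lithops, Rhizodon, Sclerensis, and Stenops show the derived state 'yes' for Trait 3, supporting them as a clade.
Trait 4 (derived state 'yes') is shared by Aelella, Lithops, Rhizodon, Sclerensis, and Stenops — a synapomorphy uniting that clade.
Trait 5 (derived state 'yes') is shared by Lithops and Stenops — a synapomorphy uniting that clade.
Trait 6: derived state 'yes' in Rhizodon and Sclerensis only — synapomorphy for {Rhizodon, Sclerensis}.
Most parsimonious ingroup topology: ((((Stenops,Lithops),(Rhizodon,Sclerensis)),Aelella),Ceratellus).
The clade {Rhizodon, Sclerensis} is supported by Trait 6: its derived state 'yes' occurs in exactly those taxa and in no other taxon (including the outgroup).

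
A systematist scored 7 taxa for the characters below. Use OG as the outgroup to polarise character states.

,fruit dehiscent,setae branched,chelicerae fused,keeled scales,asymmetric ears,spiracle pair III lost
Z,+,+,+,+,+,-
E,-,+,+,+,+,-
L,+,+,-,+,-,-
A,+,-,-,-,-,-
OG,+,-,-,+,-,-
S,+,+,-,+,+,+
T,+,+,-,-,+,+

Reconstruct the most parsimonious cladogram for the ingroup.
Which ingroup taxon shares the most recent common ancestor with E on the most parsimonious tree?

Z

Character polarity is set by the outgroup: the derived state is whichever differs from the outgroup's state, so for fruit dehiscent, keeled scales the derived state is '-', and for the remaining characters it is '+'.
fruit dehiscent (derived state '-') is unique to E (autapomorphy; uninformative for grouping).
setae branched: derived state '+' in E, L, S, T, and Z only — synapomorphy for {E, L, S, T, Z}.
Only E and Z show the derived state '+' for chelicerae fused, supporting them as a clade.
keeled scales groups A and T, which is incompatible with the clades supported by the remaining characters; treating it as convergent (homoplasy) costs fewer steps than any alternative tree.
asymmetric ears (derived state '+') is shared by E, S, T, and Z — a synapomorphy uniting that clade.
spiracle pair III lost: derived state '+' in S and T only — synapomorphy for {S, T}.
Most parsimonious ingroup topology: ((((S,T),(Z,E)),L),A).
E and Z form a cherry on this tree, so they are sister taxa.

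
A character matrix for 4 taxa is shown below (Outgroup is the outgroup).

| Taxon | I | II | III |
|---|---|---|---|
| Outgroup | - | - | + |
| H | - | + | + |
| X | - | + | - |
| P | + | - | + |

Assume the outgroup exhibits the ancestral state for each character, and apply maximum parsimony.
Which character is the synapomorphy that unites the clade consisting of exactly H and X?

Character polarity is set by the outgroup: the derived state is whichever differs from the outgroup's state, so for III the derived state is '-', and for the remaining characters it is '+'.
I: derived state '+' in P only — an autapomorphy, so it tells us nothing about relationships among taxa.
Only H and X show the derived state '+' for II, supporting them as a clade.
III (derived state '-') is unique to X (autapomorphy; uninformative for grouping).
Most parsimonious ingroup topology: ((H,X),P).
The clade {H, X} is supported by II: its derived state '+' occurs in exactly those taxa and in no other taxon (including the outgroup).

II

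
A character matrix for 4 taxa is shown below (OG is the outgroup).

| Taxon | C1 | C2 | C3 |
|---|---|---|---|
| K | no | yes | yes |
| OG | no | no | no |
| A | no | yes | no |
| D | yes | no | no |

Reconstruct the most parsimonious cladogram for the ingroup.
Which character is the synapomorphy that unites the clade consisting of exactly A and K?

C2

The outgroup has state 'no' for every character, so 'yes' is the derived state throughout.
C1 (derived state 'yes') is unique to D (autapomorphy; uninformative for grouping).
C2 (derived state 'yes') is shared by A and K — a synapomorphy uniting that clade.
C3 (derived state 'yes') is unique to K (autapomorphy; uninformative for grouping).
Most parsimonious ingroup topology: (D,(A,K)).
The clade {A, K} is supported by C2: its derived state 'yes' occurs in exactly those taxa and in no other taxon (including the outgroup).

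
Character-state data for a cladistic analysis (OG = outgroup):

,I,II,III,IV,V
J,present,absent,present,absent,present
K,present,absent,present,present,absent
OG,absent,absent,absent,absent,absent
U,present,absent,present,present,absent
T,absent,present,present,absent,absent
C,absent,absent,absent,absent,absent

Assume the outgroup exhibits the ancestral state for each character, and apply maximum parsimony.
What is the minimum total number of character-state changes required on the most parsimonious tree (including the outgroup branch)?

The outgroup has state 'absent' for every character, so 'present' is the derived state throughout.
Only J, K, and U show the derived state 'present' for I, supporting them as a clade.
II (derived state 'present') is unique to T (autapomorphy; uninformative for grouping).
III (derived state 'present') is shared by J, K, T, and U — a synapomorphy uniting that clade.
IV: derived state 'present' in K and U only — synapomorphy for {K, U}.
V (derived state 'present') is unique to J (autapomorphy; uninformative for grouping).
Most parsimonious ingroup topology: ((((K,U),J),T),C).
Changes per character on this tree: I: 1; II: 1; III: 1; IV: 1; V: 1.
Total = 5.

5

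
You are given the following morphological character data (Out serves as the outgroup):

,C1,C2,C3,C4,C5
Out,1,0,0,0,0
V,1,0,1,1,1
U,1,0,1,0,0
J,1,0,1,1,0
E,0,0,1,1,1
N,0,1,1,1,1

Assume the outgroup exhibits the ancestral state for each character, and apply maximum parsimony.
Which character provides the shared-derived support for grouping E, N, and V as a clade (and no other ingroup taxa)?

C5

Character polarity is set by the outgroup: the derived state is whichever differs from the outgroup's state, so for C1 the derived state is '0', and for the remaining characters it is '1'.
C1: derived state '0' in E and N only — synapomorphy for {E, N}.
C2: derived state '1' in N only — an autapomorphy, so it tells us nothing about relationships among taxa.
All ingroup taxa share the derived state '1' for C3; it defines the ingroup but does not resolve relationships within it.
Only E, J, N, and V show the derived state '1' for C4, supporting them as a clade.
C5: derived state '1' in E, N, and V only — synapomorphy for {E, N, V}.
Most parsimonious ingroup topology: (((V,(E,N)),J),U).
The clade {E, N, V} is supported by C5: its derived state '1' occurs in exactly those taxa and in no other taxon (including the outgroup).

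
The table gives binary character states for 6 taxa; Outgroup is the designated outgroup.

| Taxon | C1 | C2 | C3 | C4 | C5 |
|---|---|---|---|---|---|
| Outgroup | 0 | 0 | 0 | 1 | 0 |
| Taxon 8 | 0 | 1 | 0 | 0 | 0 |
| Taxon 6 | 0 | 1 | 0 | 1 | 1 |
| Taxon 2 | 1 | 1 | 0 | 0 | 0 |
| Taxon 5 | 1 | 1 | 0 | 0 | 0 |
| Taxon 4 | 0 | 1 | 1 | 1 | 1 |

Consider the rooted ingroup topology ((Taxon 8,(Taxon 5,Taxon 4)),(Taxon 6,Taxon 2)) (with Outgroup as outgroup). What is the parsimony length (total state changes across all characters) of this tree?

Map each character onto ((Taxon 8,(Taxon 5,Taxon 4)),(Taxon 6,Taxon 2)) (rooted by Outgroup) and count the minimum state changes it requires (Fitch parsimony):
C1: 2; C2: 1; C3: 1; C4: 3; C5: 2.
Total tree length = 9.

9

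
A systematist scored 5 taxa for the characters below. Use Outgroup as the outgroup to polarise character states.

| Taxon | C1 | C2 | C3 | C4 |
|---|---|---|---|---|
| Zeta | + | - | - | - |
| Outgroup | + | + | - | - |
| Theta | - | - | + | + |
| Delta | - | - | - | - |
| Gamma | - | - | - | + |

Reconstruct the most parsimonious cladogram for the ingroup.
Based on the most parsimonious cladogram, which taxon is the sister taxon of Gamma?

Character polarity is set by the outgroup: the derived state is whichever differs from the outgroup's state, so for C1, C2 the derived state is '-', and for the remaining characters it is '+'.
Only Delta, Gamma, and Theta show the derived state '-' for C1, supporting them as a clade.
All ingroup taxa share the derived state '-' for C2; it defines the ingroup but does not resolve relationships within it.
C3: derived state '+' in Theta only — an autapomorphy, so it tells us nothing about relationships among taxa.
C4 (derived state '+') is shared by Gamma and Theta — a synapomorphy uniting that clade.
Most parsimonious ingroup topology: (((Gamma,Theta),Delta),Zeta).
Gamma and Theta form a cherry on this tree, so they are sister taxa.

Theta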